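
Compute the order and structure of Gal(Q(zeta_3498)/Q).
|Gal(Q(zeta_3498)/Q)| = phi(3498) = 1040; group ≅ (Z/3498Z)^* ≅ Z/2Z × Z/10Z × Z/52Z

The n-th cyclotomic polynomial Φ_3498(x) is the minimal polynomial of zeta_3498 over Q and has degree phi(3498) = 1040. So Q(zeta_3498) is a degree-1040 Galois extension with Galois group (Z/3498Z)^*. By CRT, (Z/3498Z)^* ≅ (Z/2Z)^* × (Z/3Z)^* × (Z/11Z)^* × (Z/53Z)^*. Each prime-power unit group is (Z/2Z)^* ≅ trivial group (order 1); (Z/3Z)^* ≅ Z/2Z; (Z/11Z)^* ≅ Z/10Z; (Z/53Z)^* ≅ Z/52Z. Hence Gal(Q(zeta_3498)/Q) ≅ Z/2Z × Z/10Z × Z/52Z.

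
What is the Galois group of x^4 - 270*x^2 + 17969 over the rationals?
Gal(K/Q) = V_4 (Klein four-group, Z/2Z × Z/2Z)

f factors as (x^2 - 151)(x^2 - 119), so the splitting field is K = Q(sqrt(151), sqrt(119)). The elements 151, 119, 17969 are all non-squares in Q, so sqrt(151) and sqrt(119) generate independent quadratic extensions. Thus [K:Q] = 4 and Gal(K/Q) is generated by the two order-2 automorphisms sqrt(151) ↦ -sqrt(151) and sqrt(119) ↦ -sqrt(119), giving V_4.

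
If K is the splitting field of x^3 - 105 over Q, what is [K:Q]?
[K:Q] = 6

x^3 - 105 has one real root r = 105^(1/3) and two complex roots r*zeta_3, r*zeta_3^2 where zeta_3 = e^(2*pi*i/3). The splitting field is Q(r, zeta_3). [Q(r):Q] = 3 and [Q(zeta_3):Q] = 2 with gcd = 1, so [Q(r, zeta_3):Q] = 3 * 2 = 6.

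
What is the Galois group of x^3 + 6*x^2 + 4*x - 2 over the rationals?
Gal(K/Q) = S_3 (symmetric group of order 6)

Compute the discriminant of x^3 + (6)*x^2 + (4)*x + (-2): Δ = 1076. Since Δ is not a rational square, the Galois group is not contained in A_3; it must be the full S_3 (irreducibility of the cubic rules out anything smaller).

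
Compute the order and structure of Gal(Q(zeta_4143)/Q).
|Gal(Q(zeta_4143)/Q)| = phi(4143) = 2760; group ≅ (Z/4143Z)^* ≅ Z/2Z × Z/1380Z

The n-th cyclotomic polynomial Φ_4143(x) is the minimal polynomial of zeta_4143 over Q and has degree phi(4143) = 2760. So Q(zeta_4143) is a degree-2760 Galois extension with Galois group (Z/4143Z)^*. By CRT, (Z/4143Z)^* ≅ (Z/3Z)^* × (Z/1381Z)^*. Each prime-power unit group is (Z/3Z)^* ≅ Z/2Z; (Z/1381Z)^* ≅ Z/1380Z. Hence Gal(Q(zeta_4143)/Q) ≅ Z/2Z × Z/1380Z.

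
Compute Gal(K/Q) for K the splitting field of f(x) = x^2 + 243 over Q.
Gal(K/Q) = Z/2Z (cyclic of order 2)

x^2 + 243 is irreducible over Q since -243 is not a rational square. The splitting field Q(sqrt(-243)) has degree 2 over Q, and its unique nontrivial automorphism is sqrt(-243) ↦ -sqrt(-243). Hence Gal(Q(sqrt(-243))/Q) = Z/2Z.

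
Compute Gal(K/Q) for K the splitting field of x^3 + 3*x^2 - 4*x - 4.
Gal(K/Q) = S_3 (symmetric group of order 6)

Compute the discriminant of x^3 + (3)*x^2 + (-4)*x + (-4): Δ = 1264. Since Δ is not a rational square, the Galois group is not contained in A_3; it must be the full S_3 (irreducibility of the cubic rules out anything smaller).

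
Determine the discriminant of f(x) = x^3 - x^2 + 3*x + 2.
Δ = -307

For x^3 + a x^2 + b x + c the discriminant is Δ = 18 a b c - 4 a^3 c + a^2 b^2 - 4 b^3 - 27 c^2.
Plug a = -1, b = 3, c = 2:
  18*(-1)*(3)*(2) - 4*(-1)^3*(2) + (-1)^2*(3)^2 - 4*(3)^3 - 27*(2)^2
  = -108 + (8) + 9 + (-108) + (-108)
  = -307.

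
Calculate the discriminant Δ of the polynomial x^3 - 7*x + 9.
Δ = -815

For a depressed cubic x^3 + p x + q the discriminant is Δ = -4 p^3 - 27 q^2 = -4*(-7)^3 - 27*(9)^2 = 1372 - 2187 = -815.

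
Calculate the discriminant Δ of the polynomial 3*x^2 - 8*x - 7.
Δ = 148

For a quadratic a x^2 + b x + c the discriminant is Δ = b^2 - 4ac = (-8)^2 - 4*(3)*(-7) = 64 - (-84) = 148.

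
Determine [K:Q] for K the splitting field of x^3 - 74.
[K:Q] = 6

x^3 - 74 has one real root r = 74^(1/3) and two complex roots r*zeta_3, r*zeta_3^2 where zeta_3 = e^(2*pi*i/3). The splitting field is Q(r, zeta_3). [Q(r):Q] = 3 and [Q(zeta_3):Q] = 2 with gcd = 1, so [Q(r, zeta_3):Q] = 3 * 2 = 6.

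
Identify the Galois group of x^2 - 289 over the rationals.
Gal(K/Q) = trivial group (order 1)

x^2 - 289 factors as (x - 17)(x + 17) over Q, so its splitting field is Q itself and the Galois group is trivial.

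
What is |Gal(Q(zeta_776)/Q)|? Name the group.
|Gal(Q(zeta_776)/Q)| = phi(776) = 384; group ≅ (Z/776Z)^* ≅ Z/2Z × Z/2Z × Z/96Z

The n-th cyclotomic polynomial Φ_776(x) is the minimal polynomial of zeta_776 over Q and has degree phi(776) = 384. So Q(zeta_776) is a degree-384 Galois extension with Galois group (Z/776Z)^*. By CRT, (Z/776Z)^* ≅ (Z/8Z)^* × (Z/97Z)^*. Each prime-power unit group is (Z/8Z)^* ≅ Z/2Z × Z/2Z; (Z/97Z)^* ≅ Z/96Z. Hence Gal(Q(zeta_776)/Q) ≅ Z/2Z × Z/2Z × Z/96Z.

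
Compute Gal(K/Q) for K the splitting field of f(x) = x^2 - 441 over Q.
Gal(K/Q) = trivial group (order 1)

x^2 - 441 factors as (x - 21)(x + 21) over Q, so its splitting field is Q itself and the Galois group is trivial.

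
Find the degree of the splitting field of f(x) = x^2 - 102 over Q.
[K:Q] = 2

The polynomial x^2 - 102 is irreducible over Q since 102 is not a perfect square. Its splitting field is Q(sqrt(102)), which has degree 2 over Q.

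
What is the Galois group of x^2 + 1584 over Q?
Gal(K/Q) = Z/2Z (cyclic of order 2)

x^2 + 1584 is irreducible over Q since -1584 is not a rational square. The splitting field Q(sqrt(-1584)) has degree 2 over Q, and its unique nontrivial automorphism is sqrt(-1584) ↦ -sqrt(-1584). Hence Gal(Q(sqrt(-1584))/Q) = Z/2Z.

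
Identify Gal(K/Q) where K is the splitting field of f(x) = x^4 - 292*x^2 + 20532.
Gal(K/Q) = V_4 (Klein four-group, Z/2Z × Z/2Z)

f factors as (x^2 - 174)(x^2 - 118), so the splitting field is K = Q(sqrt(174), sqrt(118)). The elements 174, 118, 20532 are all non-squares in Q, so sqrt(174) and sqrt(118) generate independent quadratic extensions. Thus [K:Q] = 4 and Gal(K/Q) is generated by the two order-2 automorphisms sqrt(174) ↦ -sqrt(174) and sqrt(118) ↦ -sqrt(118), giving V_4.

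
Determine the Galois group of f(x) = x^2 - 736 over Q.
Gal(K/Q) = Z/2Z (cyclic of order 2)

x^2 - 736 is irreducible over Q since 736 is not a rational square. The splitting field Q(sqrt(736)) has degree 2 over Q, and its unique nontrivial automorphism is sqrt(736) ↦ -sqrt(736). Hence Gal(Q(sqrt(736))/Q) = Z/2Z.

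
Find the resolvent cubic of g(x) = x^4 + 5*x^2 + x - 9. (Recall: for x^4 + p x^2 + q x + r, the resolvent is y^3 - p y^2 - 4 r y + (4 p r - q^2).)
h(y) = y^3 - 5*y^2 + 36*y - 181

Identify coefficients: p = 5, q = 1, r = -9.
Plug into h(y) = y^3 - p y^2 - 4 r y + (4 p r - q^2):
  h(y) = y^3 - (5) y^2 - 4*(-9) y + (4*(5)*(-9) - (1)^2)
       = y^3 + (-5) y^2 + (36) y + (-181).
Simplifying: h(y) = y^3 - 5*y^2 + 36*y - 181.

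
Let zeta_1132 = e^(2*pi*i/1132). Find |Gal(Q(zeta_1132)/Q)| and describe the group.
|Gal(Q(zeta_1132)/Q)| = phi(1132) = 564; group ≅ (Z/1132Z)^* ≅ Z/2Z × Z/282Z

The n-th cyclotomic polynomial Φ_1132(x) is the minimal polynomial of zeta_1132 over Q and has degree phi(1132) = 564. So Q(zeta_1132) is a degree-564 Galois extension with Galois group (Z/1132Z)^*. By CRT, (Z/1132Z)^* ≅ (Z/4Z)^* × (Z/283Z)^*. Each prime-power unit group is (Z/4Z)^* ≅ Z/2Z; (Z/283Z)^* ≅ Z/282Z. Hence Gal(Q(zeta_1132)/Q) ≅ Z/2Z × Z/282Z.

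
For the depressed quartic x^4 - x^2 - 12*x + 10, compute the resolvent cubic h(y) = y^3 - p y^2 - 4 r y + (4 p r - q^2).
h(y) = y^3 + y^2 - 40*y - 184

Identify coefficients: p = -1, q = -12, r = 10.
Plug into h(y) = y^3 - p y^2 - 4 r y + (4 p r - q^2):
  h(y) = y^3 - (-1) y^2 - 4*(10) y + (4*(-1)*(10) - (-12)^2)
       = y^3 + (1) y^2 + (-40) y + (-184).
Simplifying: h(y) = y^3 + y^2 - 40*y - 184.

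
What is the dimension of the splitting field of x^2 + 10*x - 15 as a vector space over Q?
[K:Q] = 2

The discriminant of x^2 + (10)*x + (-15) is b^2 - 4c = 100 - (-60) = 160. Since 160 is not a perfect square in Q, the polynomial is irreducible over Q. Its two roots generate a degree-2 extension, so [K:Q] = 2.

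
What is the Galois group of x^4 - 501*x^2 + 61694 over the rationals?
Gal(K/Q) = V_4 (Klein four-group, Z/2Z × Z/2Z)

f factors as (x^2 - 283)(x^2 - 218), so the splitting field is K = Q(sqrt(283), sqrt(218)). The elements 283, 218, 61694 are all non-squares in Q, so sqrt(283) and sqrt(218) generate independent quadratic extensions. Thus [K:Q] = 4 and Gal(K/Q) is generated by the two order-2 automorphisms sqrt(283) ↦ -sqrt(283) and sqrt(218) ↦ -sqrt(218), giving V_4.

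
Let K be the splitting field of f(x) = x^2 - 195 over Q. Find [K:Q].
[K:Q] = 2

The polynomial x^2 - 195 is irreducible over Q since 195 is not a perfect square. Its splitting field is Q(sqrt(195)), which has degree 2 over Q.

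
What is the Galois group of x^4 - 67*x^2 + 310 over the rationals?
Gal(K/Q) = V_4 (Klein four-group, Z/2Z × Z/2Z)

f factors as (x^2 - 62)(x^2 - 5), so the splitting field is K = Q(sqrt(62), sqrt(5)). The elements 62, 5, 310 are all non-squares in Q, so sqrt(62) and sqrt(5) generate independent quadratic extensions. Thus [K:Q] = 4 and Gal(K/Q) is generated by the two order-2 automorphisms sqrt(62) ↦ -sqrt(62) and sqrt(5) ↦ -sqrt(5), giving V_4.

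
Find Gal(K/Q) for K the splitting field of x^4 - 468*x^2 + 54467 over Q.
Gal(K/Q) = V_4 (Klein four-group, Z/2Z × Z/2Z)

f factors as (x^2 - 217)(x^2 - 251), so the splitting field is K = Q(sqrt(217), sqrt(251)). The elements 217, 251, 54467 are all non-squares in Q, so sqrt(217) and sqrt(251) generate independent quadratic extensions. Thus [K:Q] = 4 and Gal(K/Q) is generated by the two order-2 automorphisms sqrt(217) ↦ -sqrt(217) and sqrt(251) ↦ -sqrt(251), giving V_4.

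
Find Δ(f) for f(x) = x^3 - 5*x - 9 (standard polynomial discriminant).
Δ = -1687

For a depressed cubic x^3 + p x + q the discriminant is Δ = -4 p^3 - 27 q^2 = -4*(-5)^3 - 27*(-9)^2 = 500 - 2187 = -1687.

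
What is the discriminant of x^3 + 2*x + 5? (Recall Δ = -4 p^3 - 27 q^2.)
Δ = -707

For a depressed cubic x^3 + p x + q the discriminant is Δ = -4 p^3 - 27 q^2 = -4*(2)^3 - 27*(5)^2 = -32 - 675 = -707.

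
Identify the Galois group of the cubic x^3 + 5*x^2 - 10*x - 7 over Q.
Gal(K/Q) = S_3 (symmetric group of order 6)

Compute the discriminant of x^3 + (5)*x^2 + (-10)*x + (-7): Δ = 14977. Since Δ is not a rational square, the Galois group is not contained in A_3; it must be the full S_3 (irreducibility of the cubic rules out anything smaller).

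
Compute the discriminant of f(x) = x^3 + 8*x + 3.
Δ = -2291

For x^3 + a x^2 + b x + c the discriminant is Δ = 18 a b c - 4 a^3 c + a^2 b^2 - 4 b^3 - 27 c^2.
Plug a = 0, b = 8, c = 3:
  18*(0)*(8)*(3) - 4*(0)^3*(3) + (0)^2*(8)^2 - 4*(8)^3 - 27*(3)^2
  = 0 + (0) + 0 + (-2048) + (-243)
  = -2291.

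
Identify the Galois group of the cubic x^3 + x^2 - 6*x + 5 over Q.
Gal(K/Q) = S_3 (symmetric group of order 6)

Compute the discriminant of x^3 + (1)*x^2 + (-6)*x + (5): Δ = -335. Since Δ is not a rational square, the Galois group is not contained in A_3; it must be the full S_3 (irreducibility of the cubic rules out anything smaller).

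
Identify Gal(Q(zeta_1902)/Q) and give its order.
|Gal(Q(zeta_1902)/Q)| = phi(1902) = 632; group ≅ (Z/1902Z)^* ≅ Z/2Z × Z/316Z

The n-th cyclotomic polynomial Φ_1902(x) is the minimal polynomial of zeta_1902 over Q and has degree phi(1902) = 632. So Q(zeta_1902) is a degree-632 Galois extension with Galois group (Z/1902Z)^*. By CRT, (Z/1902Z)^* ≅ (Z/2Z)^* × (Z/3Z)^* × (Z/317Z)^*. Each prime-power unit group is (Z/2Z)^* ≅ trivial group (order 1); (Z/3Z)^* ≅ Z/2Z; (Z/317Z)^* ≅ Z/316Z. Hence Gal(Q(zeta_1902)/Q) ≅ Z/2Z × Z/316Z.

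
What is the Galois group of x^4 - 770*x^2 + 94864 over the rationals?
Gal(K/Q) = Z/2Z (cyclic of order 2)

f factors as (x^2 - 154)(x^2 - 616), so the splitting field is K = Q(sqrt(154), sqrt(616)). The squarefree part of 154 is 154 and the squarefree part of 616 is also 154, so sqrt(154) and sqrt(616) are both rational multiples of sqrt(154). Hence Q(sqrt(154)) = Q(sqrt(616)) = Q(sqrt(154)), and the splitting field collapses to a single degree-2 extension with Galois group Z/2Z.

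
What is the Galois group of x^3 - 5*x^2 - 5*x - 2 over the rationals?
Gal(K/Q) = S_3 (symmetric group of order 6)

Compute the discriminant of x^3 + (-5)*x^2 + (-5)*x + (-2): Δ = -883. Since Δ is not a rational square, the Galois group is not contained in A_3; it must be the full S_3 (irreducibility of the cubic rules out anything smaller).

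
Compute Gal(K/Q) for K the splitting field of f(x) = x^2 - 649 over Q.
Gal(K/Q) = Z/2Z (cyclic of order 2)

x^2 - 649 is irreducible over Q since 649 is not a rational square. The splitting field Q(sqrt(649)) has degree 2 over Q, and its unique nontrivial automorphism is sqrt(649) ↦ -sqrt(649). Hence Gal(Q(sqrt(649))/Q) = Z/2Z.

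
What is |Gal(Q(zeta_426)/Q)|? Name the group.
|Gal(Q(zeta_426)/Q)| = phi(426) = 140; group ≅ (Z/426Z)^* ≅ Z/2Z × Z/70Z

The n-th cyclotomic polynomial Φ_426(x) is the minimal polynomial of zeta_426 over Q and has degree phi(426) = 140. So Q(zeta_426) is a degree-140 Galois extension with Galois group (Z/426Z)^*. By CRT, (Z/426Z)^* ≅ (Z/2Z)^* × (Z/3Z)^* × (Z/71Z)^*. Each prime-power unit group is (Z/2Z)^* ≅ trivial group (order 1); (Z/3Z)^* ≅ Z/2Z; (Z/71Z)^* ≅ Z/70Z. Hence Gal(Q(zeta_426)/Q) ≅ Z/2Z × Z/70Z.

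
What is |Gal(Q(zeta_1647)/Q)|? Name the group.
|Gal(Q(zeta_1647)/Q)| = phi(1647) = 1080; group ≅ (Z/1647Z)^* ≅ Z/18Z × Z/60Z

The n-th cyclotomic polynomial Φ_1647(x) is the minimal polynomial of zeta_1647 over Q and has degree phi(1647) = 1080. So Q(zeta_1647) is a degree-1080 Galois extension with Galois group (Z/1647Z)^*. By CRT, (Z/1647Z)^* ≅ (Z/27Z)^* × (Z/61Z)^*. Each prime-power unit group is (Z/27Z)^* ≅ Z/18Z; (Z/61Z)^* ≅ Z/60Z. Hence Gal(Q(zeta_1647)/Q) ≅ Z/18Z × Z/60Z.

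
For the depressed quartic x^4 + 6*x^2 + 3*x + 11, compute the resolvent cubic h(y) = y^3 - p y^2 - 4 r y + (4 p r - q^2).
h(y) = y^3 - 6*y^2 - 44*y + 255

Identify coefficients: p = 6, q = 3, r = 11.
Plug into h(y) = y^3 - p y^2 - 4 r y + (4 p r - q^2):
  h(y) = y^3 - (6) y^2 - 4*(11) y + (4*(6)*(11) - (3)^2)
       = y^3 + (-6) y^2 + (-44) y + (255).
Simplifying: h(y) = y^3 - 6*y^2 - 44*y + 255.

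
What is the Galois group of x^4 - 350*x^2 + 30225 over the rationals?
Gal(K/Q) = V_4 (Klein four-group, Z/2Z × Z/2Z)

f factors as (x^2 - 155)(x^2 - 195), so the splitting field is K = Q(sqrt(155), sqrt(195)). The elements 155, 195, 30225 are all non-squares in Q, so sqrt(155) and sqrt(195) generate independent quadratic extensions. Thus [K:Q] = 4 and Gal(K/Q) is generated by the two order-2 automorphisms sqrt(155) ↦ -sqrt(155) and sqrt(195) ↦ -sqrt(195), giving V_4.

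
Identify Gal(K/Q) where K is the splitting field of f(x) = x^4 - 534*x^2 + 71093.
Gal(K/Q) = V_4 (Klein four-group, Z/2Z × Z/2Z)

f factors as (x^2 - 281)(x^2 - 253), so the splitting field is K = Q(sqrt(281), sqrt(253)). The elements 281, 253, 71093 are all non-squares in Q, so sqrt(281) and sqrt(253) generate independent quadratic extensions. Thus [K:Q] = 4 and Gal(K/Q) is generated by the two order-2 automorphisms sqrt(281) ↦ -sqrt(281) and sqrt(253) ↦ -sqrt(253), giving V_4.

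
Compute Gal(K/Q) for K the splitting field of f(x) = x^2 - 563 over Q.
Gal(K/Q) = Z/2Z (cyclic of order 2)

x^2 - 563 is irreducible over Q since 563 is not a rational square. The splitting field Q(sqrt(563)) has degree 2 over Q, and its unique nontrivial automorphism is sqrt(563) ↦ -sqrt(563). Hence Gal(Q(sqrt(563))/Q) = Z/2Z.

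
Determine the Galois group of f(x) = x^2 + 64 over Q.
Gal(K/Q) = Z/2Z (cyclic of order 2)

x^2 + 64 is irreducible over Q since -64 is not a rational square. The splitting field Q(sqrt(-64)) has degree 2 over Q, and its unique nontrivial automorphism is sqrt(-64) ↦ -sqrt(-64). Hence Gal(Q(sqrt(-64))/Q) = Z/2Z.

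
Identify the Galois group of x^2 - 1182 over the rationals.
Gal(K/Q) = Z/2Z (cyclic of order 2)

x^2 - 1182 is irreducible over Q since 1182 is not a rational square. The splitting field Q(sqrt(1182)) has degree 2 over Q, and its unique nontrivial automorphism is sqrt(1182) ↦ -sqrt(1182). Hence Gal(Q(sqrt(1182))/Q) = Z/2Z.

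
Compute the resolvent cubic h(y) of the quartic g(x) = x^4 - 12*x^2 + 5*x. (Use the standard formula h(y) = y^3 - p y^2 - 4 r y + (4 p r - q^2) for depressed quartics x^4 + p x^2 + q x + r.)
h(y) = y^3 + 12*y^2 - 25

Identify coefficients: p = -12, q = 5, r = 0.
Plug into h(y) = y^3 - p y^2 - 4 r y + (4 p r - q^2):
  h(y) = y^3 - (-12) y^2 - 4*(0) y + (4*(-12)*(0) - (5)^2)
       = y^3 + (12) y^2 + (0) y + (-25).
Simplifying: h(y) = y^3 + 12*y^2 - 25.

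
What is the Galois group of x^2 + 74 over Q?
Gal(K/Q) = Z/2Z (cyclic of order 2)

x^2 + 74 is irreducible over Q since -74 is not a rational square. The splitting field Q(sqrt(-74)) has degree 2 over Q, and its unique nontrivial automorphism is sqrt(-74) ↦ -sqrt(-74). Hence Gal(Q(sqrt(-74))/Q) = Z/2Z.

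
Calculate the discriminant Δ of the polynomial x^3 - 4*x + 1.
Δ = 229

For a depressed cubic x^3 + p x + q the discriminant is Δ = -4 p^3 - 27 q^2 = -4*(-4)^3 - 27*(1)^2 = 256 - 27 = 229.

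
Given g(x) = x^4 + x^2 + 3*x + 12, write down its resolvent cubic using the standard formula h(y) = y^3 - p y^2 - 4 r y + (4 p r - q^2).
h(y) = y^3 - y^2 - 48*y + 39

Identify coefficients: p = 1, q = 3, r = 12.
Plug into h(y) = y^3 - p y^2 - 4 r y + (4 p r - q^2):
  h(y) = y^3 - (1) y^2 - 4*(12) y + (4*(1)*(12) - (3)^2)
       = y^3 + (-1) y^2 + (-48) y + (39).
Simplifying: h(y) = y^3 - y^2 - 48*y + 39.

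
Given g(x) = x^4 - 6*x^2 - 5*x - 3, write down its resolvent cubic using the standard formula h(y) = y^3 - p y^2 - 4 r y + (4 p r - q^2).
h(y) = y^3 + 6*y^2 + 12*y + 47

Identify coefficients: p = -6, q = -5, r = -3.
Plug into h(y) = y^3 - p y^2 - 4 r y + (4 p r - q^2):
  h(y) = y^3 - (-6) y^2 - 4*(-3) y + (4*(-6)*(-3) - (-5)^2)
       = y^3 + (6) y^2 + (12) y + (47).
Simplifying: h(y) = y^3 + 6*y^2 + 12*y + 47.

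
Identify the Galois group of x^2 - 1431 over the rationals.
Gal(K/Q) = Z/2Z (cyclic of order 2)

x^2 - 1431 is irreducible over Q since 1431 is not a rational square. The splitting field Q(sqrt(1431)) has degree 2 over Q, and its unique nontrivial automorphism is sqrt(1431) ↦ -sqrt(1431). Hence Gal(Q(sqrt(1431))/Q) = Z/2Z.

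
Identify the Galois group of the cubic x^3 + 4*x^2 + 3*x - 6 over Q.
Gal(K/Q) = S_3 (symmetric group of order 6)

Compute the discriminant of x^3 + (4)*x^2 + (3)*x + (-6): Δ = -696. Since Δ is not a rational square, the Galois group is not contained in A_3; it must be the full S_3 (irreducibility of the cubic rules out anything smaller).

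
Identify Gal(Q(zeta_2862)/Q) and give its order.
|Gal(Q(zeta_2862)/Q)| = phi(2862) = 936; group ≅ (Z/2862Z)^* ≅ Z/18Z × Z/52Z

The n-th cyclotomic polynomial Φ_2862(x) is the minimal polynomial of zeta_2862 over Q and has degree phi(2862) = 936. So Q(zeta_2862) is a degree-936 Galois extension with Galois group (Z/2862Z)^*. By CRT, (Z/2862Z)^* ≅ (Z/2Z)^* × (Z/27Z)^* × (Z/53Z)^*. Each prime-power unit group is (Z/2Z)^* ≅ trivial group (order 1); (Z/27Z)^* ≅ Z/18Z; (Z/53Z)^* ≅ Z/52Z. Hence Gal(Q(zeta_2862)/Q) ≅ Z/18Z × Z/52Z.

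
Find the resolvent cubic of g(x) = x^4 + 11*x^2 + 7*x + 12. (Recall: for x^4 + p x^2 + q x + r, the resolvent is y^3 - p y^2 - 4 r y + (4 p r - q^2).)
h(y) = y^3 - 11*y^2 - 48*y + 479

Identify coefficients: p = 11, q = 7, r = 12.
Plug into h(y) = y^3 - p y^2 - 4 r y + (4 p r - q^2):
  h(y) = y^3 - (11) y^2 - 4*(12) y + (4*(11)*(12) - (7)^2)
       = y^3 + (-11) y^2 + (-48) y + (479).
Simplifying: h(y) = y^3 - 11*y^2 - 48*y + 479.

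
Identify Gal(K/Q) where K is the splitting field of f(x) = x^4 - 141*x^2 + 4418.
Gal(K/Q) = V_4 (Klein four-group, Z/2Z × Z/2Z)

f factors as (x^2 - 47)(x^2 - 94), so the splitting field is K = Q(sqrt(47), sqrt(94)). The elements 47, 94, 4418 are all non-squares in Q, so sqrt(47) and sqrt(94) generate independent quadratic extensions. Thus [K:Q] = 4 and Gal(K/Q) is generated by the two order-2 automorphisms sqrt(47) ↦ -sqrt(47) and sqrt(94) ↦ -sqrt(94), giving V_4.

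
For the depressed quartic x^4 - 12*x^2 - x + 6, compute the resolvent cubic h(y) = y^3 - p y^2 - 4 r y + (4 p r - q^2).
h(y) = y^3 + 12*y^2 - 24*y - 289

Identify coefficients: p = -12, q = -1, r = 6.
Plug into h(y) = y^3 - p y^2 - 4 r y + (4 p r - q^2):
  h(y) = y^3 - (-12) y^2 - 4*(6) y + (4*(-12)*(6) - (-1)^2)
       = y^3 + (12) y^2 + (-24) y + (-289).
Simplifying: h(y) = y^3 + 12*y^2 - 24*y - 289.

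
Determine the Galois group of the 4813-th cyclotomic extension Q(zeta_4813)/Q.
|Gal(Q(zeta_4813)/Q)| = phi(4813) = 4812; group ≅ (Z/4813Z)^* ≅ Z/4812Z

The n-th cyclotomic polynomial Φ_4813(x) is the minimal polynomial of zeta_4813 over Q and has degree phi(4813) = 4812. So Q(zeta_4813) is a degree-4812 Galois extension with Galois group (Z/4813Z)^*. (Z/4813Z)^* is cyclic since 4813 is an odd prime power (or 4). Hence Gal(Q(zeta_4813)/Q) ≅ Z/4812Z.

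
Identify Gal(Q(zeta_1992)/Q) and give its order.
|Gal(Q(zeta_1992)/Q)| = phi(1992) = 656; group ≅ (Z/1992Z)^* ≅ Z/2Z × Z/2Z × Z/2Z × Z/82Z

The n-th cyclotomic polynomial Φ_1992(x) is the minimal polynomial of zeta_1992 over Q and has degree phi(1992) = 656. So Q(zeta_1992) is a degree-656 Galois extension with Galois group (Z/1992Z)^*. By CRT, (Z/1992Z)^* ≅ (Z/8Z)^* × (Z/3Z)^* × (Z/83Z)^*. Each prime-power unit group is (Z/8Z)^* ≅ Z/2Z × Z/2Z; (Z/3Z)^* ≅ Z/2Z; (Z/83Z)^* ≅ Z/82Z. Hence Gal(Q(zeta_1992)/Q) ≅ Z/2Z × Z/2Z × Z/2Z × Z/82Z.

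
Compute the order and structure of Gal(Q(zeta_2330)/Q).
|Gal(Q(zeta_2330)/Q)| = phi(2330) = 928; group ≅ (Z/2330Z)^* ≅ Z/4Z × Z/232Z

The n-th cyclotomic polynomial Φ_2330(x) is the minimal polynomial of zeta_2330 over Q and has degree phi(2330) = 928. So Q(zeta_2330) is a degree-928 Galois extension with Galois group (Z/2330Z)^*. By CRT, (Z/2330Z)^* ≅ (Z/2Z)^* × (Z/5Z)^* × (Z/233Z)^*. Each prime-power unit group is (Z/2Z)^* ≅ trivial group (order 1); (Z/5Z)^* ≅ Z/4Z; (Z/233Z)^* ≅ Z/232Z. Hence Gal(Q(zeta_2330)/Q) ≅ Z/4Z × Z/232Z.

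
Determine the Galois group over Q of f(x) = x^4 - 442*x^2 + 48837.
Gal(K/Q) = V_4 (Klein four-group, Z/2Z × Z/2Z)

f factors as (x^2 - 219)(x^2 - 223), so the splitting field is K = Q(sqrt(219), sqrt(223)). The elements 219, 223, 48837 are all non-squares in Q, so sqrt(219) and sqrt(223) generate independent quadratic extensions. Thus [K:Q] = 4 and Gal(K/Q) is generated by the two order-2 automorphisms sqrt(219) ↦ -sqrt(219) and sqrt(223) ↦ -sqrt(223), giving V_4.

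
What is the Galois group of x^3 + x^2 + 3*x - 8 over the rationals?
Gal(K/Q) = S_3 (symmetric group of order 6)

Compute the discriminant of x^3 + (1)*x^2 + (3)*x + (-8): Δ = -2227. Since Δ is not a rational square, the Galois group is not contained in A_3; it must be the full S_3 (irreducibility of the cubic rules out anything smaller).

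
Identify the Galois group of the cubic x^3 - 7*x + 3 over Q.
Gal(K/Q) = S_3 (symmetric group of order 6)

Compute the discriminant of x^3 + (0)*x^2 + (-7)*x + (3): Δ = 1129. Since Δ is not a rational square, the Galois group is not contained in A_3; it must be the full S_3 (irreducibility of the cubic rules out anything smaller).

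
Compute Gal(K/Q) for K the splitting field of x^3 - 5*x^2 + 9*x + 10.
Gal(K/Q) = S_3 (symmetric group of order 6)

Compute the discriminant of x^3 + (-5)*x^2 + (9)*x + (10): Δ = -6691. Since Δ is not a rational square, the Galois group is not contained in A_3; it must be the full S_3 (irreducibility of the cubic rules out anything smaller).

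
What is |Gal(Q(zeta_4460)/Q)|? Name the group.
|Gal(Q(zeta_4460)/Q)| = phi(4460) = 1776; group ≅ (Z/4460Z)^* ≅ Z/2Z × Z/4Z × Z/222Z

The n-th cyclotomic polynomial Φ_4460(x) is the minimal polynomial of zeta_4460 over Q and has degree phi(4460) = 1776. So Q(zeta_4460) is a degree-1776 Galois extension with Galois group (Z/4460Z)^*. By CRT, (Z/4460Z)^* ≅ (Z/4Z)^* × (Z/5Z)^* × (Z/223Z)^*. Each prime-power unit group is (Z/4Z)^* ≅ Z/2Z; (Z/5Z)^* ≅ Z/4Z; (Z/223Z)^* ≅ Z/222Z. Hence Gal(Q(zeta_4460)/Q) ≅ Z/2Z × Z/4Z × Z/222Z.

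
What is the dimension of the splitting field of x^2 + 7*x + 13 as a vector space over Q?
[K:Q] = 2

The discriminant of x^2 + (7)*x + (13) is b^2 - 4c = 49 - (52) = -3. Since -3 is not a perfect square in Q, the polynomial is irreducible over Q. Its two roots generate a degree-2 extension, so [K:Q] = 2.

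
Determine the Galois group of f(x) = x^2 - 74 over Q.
Gal(K/Q) = Z/2Z (cyclic of order 2)

x^2 - 74 is irreducible over Q since 74 is not a rational square. The splitting field Q(sqrt(74)) has degree 2 over Q, and its unique nontrivial automorphism is sqrt(74) ↦ -sqrt(74). Hence Gal(Q(sqrt(74))/Q) = Z/2Z.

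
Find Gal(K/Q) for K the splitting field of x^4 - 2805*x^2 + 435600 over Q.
Gal(K/Q) = Z/2Z (cyclic of order 2)

f factors as (x^2 - 165)(x^2 - 2640), so the splitting field is K = Q(sqrt(165), sqrt(2640)). The squarefree part of 165 is 165 and the squarefree part of 2640 is also 165, so sqrt(165) and sqrt(2640) are both rational multiples of sqrt(165). Hence Q(sqrt(165)) = Q(sqrt(2640)) = Q(sqrt(165)), and the splitting field collapses to a single degree-2 extension with Galois group Z/2Z.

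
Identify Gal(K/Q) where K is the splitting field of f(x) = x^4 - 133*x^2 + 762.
Gal(K/Q) = V_4 (Klein four-group, Z/2Z × Z/2Z)

f factors as (x^2 - 6)(x^2 - 127), so the splitting field is K = Q(sqrt(6), sqrt(127)). The elements 6, 127, 762 are all non-squares in Q, so sqrt(6) and sqrt(127) generate independent quadratic extensions. Thus [K:Q] = 4 and Gal(K/Q) is generated by the two order-2 automorphisms sqrt(6) ↦ -sqrt(6) and sqrt(127) ↦ -sqrt(127), giving V_4.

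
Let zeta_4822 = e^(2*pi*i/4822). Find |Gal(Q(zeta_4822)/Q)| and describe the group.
|Gal(Q(zeta_4822)/Q)| = phi(4822) = 2410; group ≅ (Z/4822Z)^* ≅ Z/2410Z

The n-th cyclotomic polynomial Φ_4822(x) is the minimal polynomial of zeta_4822 over Q and has degree phi(4822) = 2410. So Q(zeta_4822) is a degree-2410 Galois extension with Galois group (Z/4822Z)^*. By CRT, (Z/4822Z)^* ≅ (Z/2Z)^* × (Z/2411Z)^*. Each prime-power unit group is (Z/2Z)^* ≅ trivial group (order 1); (Z/2411Z)^* ≅ Z/2410Z. Hence Gal(Q(zeta_4822)/Q) ≅ Z/2410Z.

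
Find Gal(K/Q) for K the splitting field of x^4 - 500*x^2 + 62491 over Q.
Gal(K/Q) = V_4 (Klein four-group, Z/2Z × Z/2Z)

f factors as (x^2 - 253)(x^2 - 247), so the splitting field is K = Q(sqrt(253), sqrt(247)). The elements 253, 247, 62491 are all non-squares in Q, so sqrt(253) and sqrt(247) generate independent quadratic extensions. Thus [K:Q] = 4 and Gal(K/Q) is generated by the two order-2 automorphisms sqrt(253) ↦ -sqrt(253) and sqrt(247) ↦ -sqrt(247), giving V_4.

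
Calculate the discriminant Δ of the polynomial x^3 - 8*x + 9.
Δ = -139

For a depressed cubic x^3 + p x + q the discriminant is Δ = -4 p^3 - 27 q^2 = -4*(-8)^3 - 27*(9)^2 = 2048 - 2187 = -139.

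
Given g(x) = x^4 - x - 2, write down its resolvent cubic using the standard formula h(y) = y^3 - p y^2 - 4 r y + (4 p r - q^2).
h(y) = y^3 + 8*y - 1

Identify coefficients: p = 0, q = -1, r = -2.
Plug into h(y) = y^3 - p y^2 - 4 r y + (4 p r - q^2):
  h(y) = y^3 - (0) y^2 - 4*(-2) y + (4*(0)*(-2) - (-1)^2)
       = y^3 + (0) y^2 + (8) y + (-1).
Simplifying: h(y) = y^3 + 8*y - 1.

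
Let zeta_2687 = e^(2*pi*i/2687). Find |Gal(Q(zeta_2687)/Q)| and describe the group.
|Gal(Q(zeta_2687)/Q)| = phi(2687) = 2686; group ≅ (Z/2687Z)^* ≅ Z/2686Z

The n-th cyclotomic polynomial Φ_2687(x) is the minimal polynomial of zeta_2687 over Q and has degree phi(2687) = 2686. So Q(zeta_2687) is a degree-2686 Galois extension with Galois group (Z/2687Z)^*. (Z/2687Z)^* is cyclic since 2687 is an odd prime power (or 4). Hence Gal(Q(zeta_2687)/Q) ≅ Z/2686Z.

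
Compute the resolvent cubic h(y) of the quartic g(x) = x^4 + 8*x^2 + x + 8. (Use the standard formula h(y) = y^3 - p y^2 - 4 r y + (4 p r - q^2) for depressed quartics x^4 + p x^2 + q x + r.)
h(y) = y^3 - 8*y^2 - 32*y + 255

Identify coefficients: p = 8, q = 1, r = 8.
Plug into h(y) = y^3 - p y^2 - 4 r y + (4 p r - q^2):
  h(y) = y^3 - (8) y^2 - 4*(8) y + (4*(8)*(8) - (1)^2)
       = y^3 + (-8) y^2 + (-32) y + (255).
Simplifying: h(y) = y^3 - 8*y^2 - 32*y + 255.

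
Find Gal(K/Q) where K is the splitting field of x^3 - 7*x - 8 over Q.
Gal(K/Q) = S_3 (symmetric group of order 6)

Compute the discriminant of x^3 + (0)*x^2 + (-7)*x + (-8): Δ = -356. Since Δ is not a rational square, the Galois group is not contained in A_3; it must be the full S_3 (irreducibility of the cubic rules out anything smaller).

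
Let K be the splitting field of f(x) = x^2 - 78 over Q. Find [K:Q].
[K:Q] = 2

The polynomial x^2 - 78 is irreducible over Q since 78 is not a perfect square. Its splitting field is Q(sqrt(78)), which has degree 2 over Q.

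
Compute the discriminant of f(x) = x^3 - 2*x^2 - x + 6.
Δ = -556

For x^3 + a x^2 + b x + c the discriminant is Δ = 18 a b c - 4 a^3 c + a^2 b^2 - 4 b^3 - 27 c^2.
Plug a = -2, b = -1, c = 6:
  18*(-2)*(-1)*(6) - 4*(-2)^3*(6) + (-2)^2*(-1)^2 - 4*(-1)^3 - 27*(6)^2
  = 216 + (192) + 4 + (4) + (-972)
  = -556.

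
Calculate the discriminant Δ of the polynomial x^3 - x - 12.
Δ = -3884

For a depressed cubic x^3 + p x + q the discriminant is Δ = -4 p^3 - 27 q^2 = -4*(-1)^3 - 27*(-12)^2 = 4 - 3888 = -3884.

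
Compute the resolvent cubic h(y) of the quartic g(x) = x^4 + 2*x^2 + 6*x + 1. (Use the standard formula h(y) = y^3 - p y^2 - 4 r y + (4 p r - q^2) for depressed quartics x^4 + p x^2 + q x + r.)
h(y) = y^3 - 2*y^2 - 4*y - 28

Identify coefficients: p = 2, q = 6, r = 1.
Plug into h(y) = y^3 - p y^2 - 4 r y + (4 p r - q^2):
  h(y) = y^3 - (2) y^2 - 4*(1) y + (4*(2)*(1) - (6)^2)
       = y^3 + (-2) y^2 + (-4) y + (-28).
Simplifying: h(y) = y^3 - 2*y^2 - 4*y - 28.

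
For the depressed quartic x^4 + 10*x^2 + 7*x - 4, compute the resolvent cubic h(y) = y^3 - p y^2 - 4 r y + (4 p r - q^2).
h(y) = y^3 - 10*y^2 + 16*y - 209

Identify coefficients: p = 10, q = 7, r = -4.
Plug into h(y) = y^3 - p y^2 - 4 r y + (4 p r - q^2):
  h(y) = y^3 - (10) y^2 - 4*(-4) y + (4*(10)*(-4) - (7)^2)
       = y^3 + (-10) y^2 + (16) y + (-209).
Simplifying: h(y) = y^3 - 10*y^2 + 16*y - 209.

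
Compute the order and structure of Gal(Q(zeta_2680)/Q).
|Gal(Q(zeta_2680)/Q)| = phi(2680) = 1056; group ≅ (Z/2680Z)^* ≅ Z/2Z × Z/2Z × Z/4Z × Z/66Z

The n-th cyclotomic polynomial Φ_2680(x) is the minimal polynomial of zeta_2680 over Q and has degree phi(2680) = 1056. So Q(zeta_2680) is a degree-1056 Galois extension with Galois group (Z/2680Z)^*. By CRT, (Z/2680Z)^* ≅ (Z/8Z)^* × (Z/5Z)^* × (Z/67Z)^*. Each prime-power unit group is (Z/8Z)^* ≅ Z/2Z × Z/2Z; (Z/5Z)^* ≅ Z/4Z; (Z/67Z)^* ≅ Z/66Z. Hence Gal(Q(zeta_2680)/Q) ≅ Z/2Z × Z/2Z × Z/4Z × Z/66Z.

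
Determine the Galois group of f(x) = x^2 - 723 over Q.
Gal(K/Q) = Z/2Z (cyclic of order 2)

x^2 - 723 is irreducible over Q since 723 is not a rational square. The splitting field Q(sqrt(723)) has degree 2 over Q, and its unique nontrivial automorphism is sqrt(723) ↦ -sqrt(723). Hence Gal(Q(sqrt(723))/Q) = Z/2Z.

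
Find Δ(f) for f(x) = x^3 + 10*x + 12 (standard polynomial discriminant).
Δ = -7888

For a depressed cubic x^3 + p x + q the discriminant is Δ = -4 p^3 - 27 q^2 = -4*(10)^3 - 27*(12)^2 = -4000 - 3888 = -7888.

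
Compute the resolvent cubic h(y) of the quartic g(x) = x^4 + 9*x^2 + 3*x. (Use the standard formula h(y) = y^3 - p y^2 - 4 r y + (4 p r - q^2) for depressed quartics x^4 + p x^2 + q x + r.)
h(y) = y^3 - 9*y^2 - 9

Identify coefficients: p = 9, q = 3, r = 0.
Plug into h(y) = y^3 - p y^2 - 4 r y + (4 p r - q^2):
  h(y) = y^3 - (9) y^2 - 4*(0) y + (4*(9)*(0) - (3)^2)
       = y^3 + (-9) y^2 + (0) y + (-9).
Simplifying: h(y) = y^3 - 9*y^2 - 9.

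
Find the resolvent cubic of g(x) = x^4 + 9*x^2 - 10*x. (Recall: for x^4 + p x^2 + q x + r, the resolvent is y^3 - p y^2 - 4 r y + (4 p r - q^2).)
h(y) = y^3 - 9*y^2 - 100

Identify coefficients: p = 9, q = -10, r = 0.
Plug into h(y) = y^3 - p y^2 - 4 r y + (4 p r - q^2):
  h(y) = y^3 - (9) y^2 - 4*(0) y + (4*(9)*(0) - (-10)^2)
       = y^3 + (-9) y^2 + (0) y + (-100).
Simplifying: h(y) = y^3 - 9*y^2 - 100.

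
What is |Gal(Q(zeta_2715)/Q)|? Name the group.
|Gal(Q(zeta_2715)/Q)| = phi(2715) = 1440; group ≅ (Z/2715Z)^* ≅ Z/2Z × Z/4Z × Z/180Z

The n-th cyclotomic polynomial Φ_2715(x) is the minimal polynomial of zeta_2715 over Q and has degree phi(2715) = 1440. So Q(zeta_2715) is a degree-1440 Galois extension with Galois group (Z/2715Z)^*. By CRT, (Z/2715Z)^* ≅ (Z/3Z)^* × (Z/5Z)^* × (Z/181Z)^*. Each prime-power unit group is (Z/3Z)^* ≅ Z/2Z; (Z/5Z)^* ≅ Z/4Z; (Z/181Z)^* ≅ Z/180Z. Hence Gal(Q(zeta_2715)/Q) ≅ Z/2Z × Z/4Z × Z/180Z.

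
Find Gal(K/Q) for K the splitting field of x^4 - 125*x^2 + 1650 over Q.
Gal(K/Q) = V_4 (Klein four-group, Z/2Z × Z/2Z)

f factors as (x^2 - 15)(x^2 - 110), so the splitting field is K = Q(sqrt(15), sqrt(110)). The elements 15, 110, 1650 are all non-squares in Q, so sqrt(15) and sqrt(110) generate independent quadratic extensions. Thus [K:Q] = 4 and Gal(K/Q) is generated by the two order-2 automorphisms sqrt(15) ↦ -sqrt(15) and sqrt(110) ↦ -sqrt(110), giving V_4.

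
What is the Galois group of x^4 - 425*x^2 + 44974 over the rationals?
Gal(K/Q) = V_4 (Klein four-group, Z/2Z × Z/2Z)

f factors as (x^2 - 226)(x^2 - 199), so the splitting field is K = Q(sqrt(226), sqrt(199)). The elements 226, 199, 44974 are all non-squares in Q, so sqrt(226) and sqrt(199) generate independent quadratic extensions. Thus [K:Q] = 4 and Gal(K/Q) is generated by the two order-2 automorphisms sqrt(226) ↦ -sqrt(226) and sqrt(199) ↦ -sqrt(199), giving V_4.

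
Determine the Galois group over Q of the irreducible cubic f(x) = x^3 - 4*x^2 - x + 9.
Gal(K/Q) = S_3 (symmetric group of order 6)

Compute the discriminant of x^3 + (-4)*x^2 + (-1)*x + (9): Δ = 785. Since Δ is not a rational square, the Galois group is not contained in A_3; it must be the full S_3 (irreducibility of the cubic rules out anything smaller).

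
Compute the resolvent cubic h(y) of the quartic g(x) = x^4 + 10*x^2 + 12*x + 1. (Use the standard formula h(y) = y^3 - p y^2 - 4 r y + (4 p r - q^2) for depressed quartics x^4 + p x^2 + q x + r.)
h(y) = y^3 - 10*y^2 - 4*y - 104

Identify coefficients: p = 10, q = 12, r = 1.
Plug into h(y) = y^3 - p y^2 - 4 r y + (4 p r - q^2):
  h(y) = y^3 - (10) y^2 - 4*(1) y + (4*(10)*(1) - (12)^2)
       = y^3 + (-10) y^2 + (-4) y + (-104).
Simplifying: h(y) = y^3 - 10*y^2 - 4*y - 104.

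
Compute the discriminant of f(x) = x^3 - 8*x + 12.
Δ = -1840

For a depressed cubic x^3 + p x + q the discriminant is Δ = -4 p^3 - 27 q^2 = -4*(-8)^3 - 27*(12)^2 = 2048 - 3888 = -1840.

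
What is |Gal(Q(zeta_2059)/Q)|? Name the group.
|Gal(Q(zeta_2059)/Q)| = phi(2059) = 1960; group ≅ (Z/2059Z)^* ≅ Z/28Z × Z/70Z

The n-th cyclotomic polynomial Φ_2059(x) is the minimal polynomial of zeta_2059 over Q and has degree phi(2059) = 1960. So Q(zeta_2059) is a degree-1960 Galois extension with Galois group (Z/2059Z)^*. By CRT, (Z/2059Z)^* ≅ (Z/29Z)^* × (Z/71Z)^*. Each prime-power unit group is (Z/29Z)^* ≅ Z/28Z; (Z/71Z)^* ≅ Z/70Z. Hence Gal(Q(zeta_2059)/Q) ≅ Z/28Z × Z/70Z.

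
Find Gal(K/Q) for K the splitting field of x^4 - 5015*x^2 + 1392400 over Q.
Gal(K/Q) = Z/2Z (cyclic of order 2)

f factors as (x^2 - 4720)(x^2 - 295), so the splitting field is K = Q(sqrt(4720), sqrt(295)). The squarefree part of 4720 is 295 and the squarefree part of 295 is also 295, so sqrt(4720) and sqrt(295) are both rational multiples of sqrt(295). Hence Q(sqrt(4720)) = Q(sqrt(295)) = Q(sqrt(295)), and the splitting field collapses to a single degree-2 extension with Galois group Z/2Z.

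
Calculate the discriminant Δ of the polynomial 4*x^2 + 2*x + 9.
Δ = -140

For a quadratic a x^2 + b x + c the discriminant is Δ = b^2 - 4ac = (2)^2 - 4*(4)*(9) = 4 - (144) = -140.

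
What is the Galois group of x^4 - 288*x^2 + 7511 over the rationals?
Gal(K/Q) = V_4 (Klein four-group, Z/2Z × Z/2Z)

f factors as (x^2 - 29)(x^2 - 259), so the splitting field is K = Q(sqrt(29), sqrt(259)). The elements 29, 259, 7511 are all non-squares in Q, so sqrt(29) and sqrt(259) generate independent quadratic extensions. Thus [K:Q] = 4 and Gal(K/Q) is generated by the two order-2 automorphisms sqrt(29) ↦ -sqrt(29) and sqrt(259) ↦ -sqrt(259), giving V_4.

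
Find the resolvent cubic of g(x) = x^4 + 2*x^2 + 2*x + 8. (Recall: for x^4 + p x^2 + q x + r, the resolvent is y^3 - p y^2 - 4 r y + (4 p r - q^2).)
h(y) = y^3 - 2*y^2 - 32*y + 60

Identify coefficients: p = 2, q = 2, r = 8.
Plug into h(y) = y^3 - p y^2 - 4 r y + (4 p r - q^2):
  h(y) = y^3 - (2) y^2 - 4*(8) y + (4*(2)*(8) - (2)^2)
       = y^3 + (-2) y^2 + (-32) y + (60).
Simplifying: h(y) = y^3 - 2*y^2 - 32*y + 60.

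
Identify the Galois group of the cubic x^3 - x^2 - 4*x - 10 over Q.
Gal(K/Q) = S_3 (symmetric group of order 6)

Compute the discriminant of x^3 + (-1)*x^2 + (-4)*x + (-10): Δ = -3188. Since Δ is not a rational square, the Galois group is not contained in A_3; it must be the full S_3 (irreducibility of the cubic rules out anything smaller).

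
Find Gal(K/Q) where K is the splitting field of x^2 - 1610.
Gal(K/Q) = Z/2Z (cyclic of order 2)

x^2 - 1610 is irreducible over Q since 1610 is not a rational square. The splitting field Q(sqrt(1610)) has degree 2 over Q, and its unique nontrivial automorphism is sqrt(1610) ↦ -sqrt(1610). Hence Gal(Q(sqrt(1610))/Q) = Z/2Z.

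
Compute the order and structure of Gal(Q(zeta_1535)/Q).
|Gal(Q(zeta_1535)/Q)| = phi(1535) = 1224; group ≅ (Z/1535Z)^* ≅ Z/4Z × Z/306Z

The n-th cyclotomic polynomial Φ_1535(x) is the minimal polynomial of zeta_1535 over Q and has degree phi(1535) = 1224. So Q(zeta_1535) is a degree-1224 Galois extension with Galois group (Z/1535Z)^*. By CRT, (Z/1535Z)^* ≅ (Z/5Z)^* × (Z/307Z)^*. Each prime-power unit group is (Z/5Z)^* ≅ Z/4Z; (Z/307Z)^* ≅ Z/306Z. Hence Gal(Q(zeta_1535)/Q) ≅ Z/4Z × Z/306Z.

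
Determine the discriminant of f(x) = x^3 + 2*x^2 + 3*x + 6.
Δ = -588

For x^3 + a x^2 + b x + c the discriminant is Δ = 18 a b c - 4 a^3 c + a^2 b^2 - 4 b^3 - 27 c^2.
Plug a = 2, b = 3, c = 6:
  18*(2)*(3)*(6) - 4*(2)^3*(6) + (2)^2*(3)^2 - 4*(3)^3 - 27*(6)^2
  = 648 + (-192) + 36 + (-108) + (-972)
  = -588.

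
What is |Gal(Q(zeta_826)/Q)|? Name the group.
|Gal(Q(zeta_826)/Q)| = phi(826) = 348; group ≅ (Z/826Z)^* ≅ Z/6Z × Z/58Z

The n-th cyclotomic polynomial Φ_826(x) is the minimal polynomial of zeta_826 over Q and has degree phi(826) = 348. So Q(zeta_826) is a degree-348 Galois extension with Galois group (Z/826Z)^*. By CRT, (Z/826Z)^* ≅ (Z/2Z)^* × (Z/7Z)^* × (Z/59Z)^*. Each prime-power unit group is (Z/2Z)^* ≅ trivial group (order 1); (Z/7Z)^* ≅ Z/6Z; (Z/59Z)^* ≅ Z/58Z. Hence Gal(Q(zeta_826)/Q) ≅ Z/6Z × Z/58Z.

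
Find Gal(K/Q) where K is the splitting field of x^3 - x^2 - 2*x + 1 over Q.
Gal(K/Q) = A_3 (cyclic of order 3)

Compute the discriminant of x^3 + (-1)*x^2 + (-2)*x + (1): Δ = 49. Since Δ is a perfect square (Δ = 7^2), the Galois group is contained in A_3. Irreducibility forces the group to be transitive on three roots, so Gal = A_3.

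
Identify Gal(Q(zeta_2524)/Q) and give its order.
|Gal(Q(zeta_2524)/Q)| = phi(2524) = 1260; group ≅ (Z/2524Z)^* ≅ Z/2Z × Z/630Z

The n-th cyclotomic polynomial Φ_2524(x) is the minimal polynomial of zeta_2524 over Q and has degree phi(2524) = 1260. So Q(zeta_2524) is a degree-1260 Galois extension with Galois group (Z/2524Z)^*. By CRT, (Z/2524Z)^* ≅ (Z/4Z)^* × (Z/631Z)^*. Each prime-power unit group is (Z/4Z)^* ≅ Z/2Z; (Z/631Z)^* ≅ Z/630Z. Hence Gal(Q(zeta_2524)/Q) ≅ Z/2Z × Z/630Z.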